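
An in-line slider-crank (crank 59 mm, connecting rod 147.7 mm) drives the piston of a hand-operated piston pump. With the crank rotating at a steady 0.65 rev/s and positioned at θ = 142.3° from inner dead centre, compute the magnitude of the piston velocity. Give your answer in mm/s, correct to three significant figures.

99.3

ω = 2π·0.65 = 4.084 rad/s
For an in-line slider-crank, x = r cosθ + √(L² − r² sin²θ), so v = −rω sinθ·[1 + r cosθ/√(L² − r² sin²θ)].
With r = 0.059 m, L = 0.1477 m, θ = 142.3°: √(L² − r² sin²θ) = 0.14323 m.
v = −0.059·4.084·0.61153·[1 + 0.059·-0.79122/0.14323] = -0.099326 m/s.
|v| = 0.099326 m/s = 99.326 mm/s.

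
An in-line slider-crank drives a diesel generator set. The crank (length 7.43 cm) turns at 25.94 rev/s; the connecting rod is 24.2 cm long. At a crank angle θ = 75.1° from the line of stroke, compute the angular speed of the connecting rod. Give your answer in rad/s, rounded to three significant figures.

ω = 163 rad/s (converted from 25.94 rev/s).
The rod makes angle φ with the slider axis where L sinφ = r sinθ; differentiating, L cosφ·φ̇ = r ω cosθ.
L cosφ = √(L² − r² sin²θ) = 0.2311 m.
|ω_rod| = r ω |cosθ| / √(L² − r² sin²θ) = 0.0743·163·0.25713/0.2311 = 13.474 rad/s.

13.5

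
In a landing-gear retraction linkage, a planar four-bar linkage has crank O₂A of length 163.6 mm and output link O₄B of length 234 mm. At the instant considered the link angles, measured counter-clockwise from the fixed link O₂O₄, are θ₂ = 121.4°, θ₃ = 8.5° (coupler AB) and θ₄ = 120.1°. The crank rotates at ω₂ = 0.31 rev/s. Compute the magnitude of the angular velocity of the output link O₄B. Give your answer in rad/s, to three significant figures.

ω₂ = 1.948 rad/s (from 0.31 rev/s).
Differentiating the loop-closure r₂e^{iθ₂}+r₃e^{iθ₃}=r₁+r₄e^{iθ₄} gives r₂ω₂e^{iθ₂}+r₃ω₃e^{iθ₃}=r₄ω₄e^{iθ₄}.
Eliminating the other unknown: ω₄ = r₂ω₂ sin(θ₂−θ₃) / [r₄ sin(θ₄−θ₃)].
Numerator sine = +0.92119; denominator sine = +0.92978.
Result = 0.1636·1.948·(+0.92119) / (0.234·(+0.92978)) = +1.3492 rad/s; magnitude 1.3492 rad/s.

1.35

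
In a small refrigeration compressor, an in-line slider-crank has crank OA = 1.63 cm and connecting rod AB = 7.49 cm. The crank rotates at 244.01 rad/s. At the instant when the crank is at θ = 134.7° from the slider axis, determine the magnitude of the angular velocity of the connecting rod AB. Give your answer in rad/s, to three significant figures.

ω = 244 rad/s
The rod makes angle φ with the slider axis where L sinφ = r sinθ; differentiating, L cosφ·φ̇ = r ω cosθ.
L cosφ = √(L² − r² sin²θ) = 0.073998 m.
|ω_rod| = r ω |cosθ| / √(L² − r² sin²θ) = 0.0163·244·0.70339/0.073998 = 37.807 rad/s.

37.8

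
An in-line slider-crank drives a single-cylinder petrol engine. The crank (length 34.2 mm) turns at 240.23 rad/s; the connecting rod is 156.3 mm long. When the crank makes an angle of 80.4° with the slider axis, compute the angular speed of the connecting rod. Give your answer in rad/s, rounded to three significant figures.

8.98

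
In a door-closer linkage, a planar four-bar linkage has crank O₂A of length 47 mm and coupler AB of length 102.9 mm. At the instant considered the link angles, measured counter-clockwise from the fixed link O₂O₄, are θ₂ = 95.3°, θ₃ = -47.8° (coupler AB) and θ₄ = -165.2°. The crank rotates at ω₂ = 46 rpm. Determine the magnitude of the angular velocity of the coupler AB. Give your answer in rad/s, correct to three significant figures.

ω₂ = 4.817 rad/s (from 46 rpm).
Differentiating the loop-closure r₂e^{iθ₂}+r₃e^{iθ₃}=r₁+r₄e^{iθ₄} gives r₂ω₂e^{iθ₂}+r₃ω₃e^{iθ₃}=r₄ω₄e^{iθ₄}.
Eliminating the other unknown: ω₃ = r₂ω₂ sin(θ₄−θ₂) / [r₃ sin(θ₃−θ₄)].
Numerator sine = +0.98629; denominator sine = +0.88782.
Result = 0.047·4.817·(+0.98629) / (0.1029·(+0.88782)) = +2.4443 rad/s; magnitude 2.4443 rad/s.

2.44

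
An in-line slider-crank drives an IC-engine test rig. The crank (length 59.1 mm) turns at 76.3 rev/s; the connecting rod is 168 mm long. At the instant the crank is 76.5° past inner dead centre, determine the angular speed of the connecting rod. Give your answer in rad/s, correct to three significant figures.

ω = 479.4 rad/s (converted from 76.3 rev/s).
The rod makes angle φ with the slider axis where L sinφ = r sinθ; differentiating, L cosφ·φ̇ = r ω cosθ.
L cosφ = √(L² − r² sin²θ) = 0.15787 m.
|ω_rod| = r ω |cosθ| / √(L² − r² sin²θ) = 0.0591·479.4·0.23345/0.15787 = 41.898 rad/s.

41.9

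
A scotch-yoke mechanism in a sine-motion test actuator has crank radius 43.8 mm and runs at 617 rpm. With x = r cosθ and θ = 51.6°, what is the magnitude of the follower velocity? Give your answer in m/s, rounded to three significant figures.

2.22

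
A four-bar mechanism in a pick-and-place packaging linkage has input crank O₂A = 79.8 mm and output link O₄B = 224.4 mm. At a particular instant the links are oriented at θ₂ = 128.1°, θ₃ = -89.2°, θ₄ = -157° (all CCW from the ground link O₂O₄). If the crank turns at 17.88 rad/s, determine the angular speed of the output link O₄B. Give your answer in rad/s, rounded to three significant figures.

4.16

ω₂ = 17.88 rad/s
Differentiating the loop-closure r₂e^{iθ₂}+r₃e^{iθ₃}=r₁+r₄e^{iθ₄} gives r₂ω₂e^{iθ₂}+r₃ω₃e^{iθ₃}=r₄ω₄e^{iθ₄}.
Eliminating the other unknown: ω₄ = r₂ω₂ sin(θ₂−θ₃) / [r₄ sin(θ₄−θ₃)].
Numerator sine = -0.60599; denominator sine = -0.92587.
Result = 0.0798·17.88·(-0.60599) / (0.2244·(-0.92587)) = +4.1616 rad/s; magnitude 4.1616 rad/s.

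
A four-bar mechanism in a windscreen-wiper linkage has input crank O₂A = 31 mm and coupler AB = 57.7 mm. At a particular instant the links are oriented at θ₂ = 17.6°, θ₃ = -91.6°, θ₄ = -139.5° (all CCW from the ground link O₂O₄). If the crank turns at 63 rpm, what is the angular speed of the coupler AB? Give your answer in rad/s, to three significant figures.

ω₂ = 6.597 rad/s (from 63 rpm).
Differentiating the loop-closure r₂e^{iθ₂}+r₃e^{iθ₃}=r₁+r₄e^{iθ₄} gives r₂ω₂e^{iθ₂}+r₃ω₃e^{iθ₃}=r₄ω₄e^{iθ₄}.
Eliminating the other unknown: ω₃ = r₂ω₂ sin(θ₄−θ₂) / [r₃ sin(θ₃−θ₄)].
Numerator sine = -0.38912; denominator sine = +0.74198.
Result = 0.031·6.597·(-0.38912) / (0.0577·(+0.74198)) = -1.8589 rad/s; magnitude 1.8589 rad/s.

1.86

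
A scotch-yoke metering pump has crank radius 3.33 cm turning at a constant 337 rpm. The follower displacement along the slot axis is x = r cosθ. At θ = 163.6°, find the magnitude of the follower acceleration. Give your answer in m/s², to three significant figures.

ω = 35.29 rad/s (from 337 rpm).
x = r cosθ ⇒ ẍ = −rω² cosθ (ω constant).
|a| = rω²|cosθ| = 0.0333·(35.29)²·|cos 163.6°| = 39.785 m/s².

39.8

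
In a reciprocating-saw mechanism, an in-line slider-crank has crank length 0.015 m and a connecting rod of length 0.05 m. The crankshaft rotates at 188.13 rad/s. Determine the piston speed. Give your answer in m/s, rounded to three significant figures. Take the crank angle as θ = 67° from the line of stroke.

ω = 188.1 rad/s
For an in-line slider-crank, x = r cosθ + √(L² − r² sin²θ), so v = −rω sinθ·[1 + r cosθ/√(L² − r² sin²θ)].
With r = 0.015 m, L = 0.05 m, θ = 67°: √(L² − r² sin²θ) = 0.048056 m.
v = −0.015·188.1·0.92050·[1 + 0.015·0.39073/0.048056] = -2.9144 m/s.
|v| = 2.9144 m/s.

2.91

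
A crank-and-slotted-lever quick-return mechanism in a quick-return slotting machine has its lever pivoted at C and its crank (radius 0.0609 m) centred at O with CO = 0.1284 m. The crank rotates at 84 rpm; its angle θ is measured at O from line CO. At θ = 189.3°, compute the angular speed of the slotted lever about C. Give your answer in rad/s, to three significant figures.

ω = 8.796 rad/s (from 84 rpm).
Crank pin A relative to C: A = (d + r cosθ, r sinθ); lever angle φ = atan2(r sinθ, d + r cosθ).
Differentiating tanφ: φ̇ = rω(d cosθ + r)/(d² + r² + 2dr cosθ).
d² + r² + 2dr cosθ = |CA|² = 0.00476182 m²;  d cosθ + r = -0.065812 m.
|ω_lever| = |0.0609·8.796·-0.065812| / 0.00476182 = 7.4039 rad/s.

7.40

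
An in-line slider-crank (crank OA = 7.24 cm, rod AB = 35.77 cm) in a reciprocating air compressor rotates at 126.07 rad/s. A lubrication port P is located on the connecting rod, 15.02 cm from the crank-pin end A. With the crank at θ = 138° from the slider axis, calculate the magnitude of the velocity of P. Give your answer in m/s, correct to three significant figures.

ω = 126.1 rad/s.  Crank-pin speed |V_A| = rω = 9.1275 m/s, perpendicular to OA.
Rod angle: sinφ = −(r/L) sinθ ⇒ φ = -7.784°; ω_rod = −rω cosθ/√(L²−r²sin²θ) = +19.139 rad/s.
V_P = V_A + ω_rod × AP, with AP = 0.1502 m along the rod.
Components: V_Px = −rω sinθ − a·ω_rod·sinφ = -5.7181 m/s;  V_Py = rω cosθ + a·ω_rod·cosφ = -3.9348 m/s.
|V_P| = √(V_Px² + V_Py²) = 6.9412 m/s.

6.94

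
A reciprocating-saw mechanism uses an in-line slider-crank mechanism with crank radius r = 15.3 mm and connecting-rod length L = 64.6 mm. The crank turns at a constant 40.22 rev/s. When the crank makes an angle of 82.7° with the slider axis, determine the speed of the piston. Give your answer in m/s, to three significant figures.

3.95

ω = 2π·40.2 = 252.7 rad/s
For an in-line slider-crank, x = r cosθ + √(L² − r² sin²θ), so v = −rω sinθ·[1 + r cosθ/√(L² − r² sin²θ)].
With r = 0.0153 m, L = 0.0646 m, θ = 82.7°: √(L² − r² sin²θ) = 0.062792 m.
v = −0.0153·252.7·0.99189·[1 + 0.0153·0.12706/0.062792] = -3.9539 m/s.
|v| = 3.9539 m/s.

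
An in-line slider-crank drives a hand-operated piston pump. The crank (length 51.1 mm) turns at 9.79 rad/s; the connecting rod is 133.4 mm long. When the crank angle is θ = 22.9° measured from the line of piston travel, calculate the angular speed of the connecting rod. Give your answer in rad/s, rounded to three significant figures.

3.49

ω = 9.79 rad/s
The rod makes angle φ with the slider axis where L sinφ = r sinθ; differentiating, L cosφ·φ̇ = r ω cosθ.
L cosφ = √(L² − r² sin²θ) = 0.13191 m.
|ω_rod| = r ω |cosθ| / √(L² − r² sin²θ) = 0.0511·9.79·0.92119/0.13191 = 3.4936 rad/s.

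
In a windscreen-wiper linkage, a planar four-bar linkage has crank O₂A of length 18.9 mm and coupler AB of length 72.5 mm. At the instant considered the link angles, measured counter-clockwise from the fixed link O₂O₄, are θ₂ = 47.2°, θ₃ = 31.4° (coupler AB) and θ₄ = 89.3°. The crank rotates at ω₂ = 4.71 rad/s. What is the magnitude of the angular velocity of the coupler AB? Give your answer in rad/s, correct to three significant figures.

0.972

ω₂ = 4.71 rad/s
Differentiating the loop-closure r₂e^{iθ₂}+r₃e^{iθ₃}=r₁+r₄e^{iθ₄} gives r₂ω₂e^{iθ₂}+r₃ω₃e^{iθ₃}=r₄ω₄e^{iθ₄}.
Eliminating the other unknown: ω₃ = r₂ω₂ sin(θ₄−θ₂) / [r₃ sin(θ₃−θ₄)].
Numerator sine = +0.67043; denominator sine = -0.84712.
Result = 0.0189·4.71·(+0.67043) / (0.0725·(-0.84712)) = -0.97174 rad/s; magnitude 0.97174 rad/s.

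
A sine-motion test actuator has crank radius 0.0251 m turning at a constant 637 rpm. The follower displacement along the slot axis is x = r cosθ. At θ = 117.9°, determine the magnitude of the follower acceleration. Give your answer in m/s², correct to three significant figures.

52.3

ω = 66.71 rad/s (from 637 rpm).
x = r cosθ ⇒ ẍ = −rω² cosθ (ω constant).
|a| = rω²|cosθ| = 0.0251·(66.71)²·|cos 117.9°| = 52.263 m/s².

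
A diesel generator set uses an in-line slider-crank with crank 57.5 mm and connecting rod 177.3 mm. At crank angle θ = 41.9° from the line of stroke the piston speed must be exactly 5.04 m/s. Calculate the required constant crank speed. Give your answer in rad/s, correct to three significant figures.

105

For an in-line slider-crank, |v_piston| = rω|sinθ|·[1 + r cosθ/√(L² − r² sin²θ)].
With r = 0.0575 m, L = 0.1773 m, θ = 41.9°: the bracketed kinematic factor |dx/dθ| = 0.047895 m.
ω = v/|dx/dθ| = 5.04/0.047895 = 105.23 rad/s.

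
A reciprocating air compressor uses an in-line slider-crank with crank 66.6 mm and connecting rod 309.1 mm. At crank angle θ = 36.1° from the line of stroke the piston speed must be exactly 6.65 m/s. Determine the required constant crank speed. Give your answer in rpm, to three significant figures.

1380

For an in-line slider-crank, |v_piston| = rω|sinθ|·[1 + r cosθ/√(L² − r² sin²θ)].
With r = 0.0666 m, L = 0.3091 m, θ = 36.1°: the bracketed kinematic factor |dx/dθ| = 0.046128 m.
ω = v/|dx/dθ| = 6.65/0.046128 = 144.17 rad/s.
N = 60ω/(2π) = 1376.7 rpm.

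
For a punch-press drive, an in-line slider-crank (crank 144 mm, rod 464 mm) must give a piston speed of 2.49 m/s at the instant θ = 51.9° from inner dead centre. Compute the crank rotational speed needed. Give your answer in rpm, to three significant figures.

For an in-line slider-crank, |v_piston| = rω|sinθ|·[1 + r cosθ/√(L² − r² sin²θ)].
With r = 0.144 m, L = 0.464 m, θ = 51.9°: the bracketed kinematic factor |dx/dθ| = 0.1357 m.
ω = v/|dx/dθ| = 2.49/0.1357 = 18.35 rad/s.
N = 60ω/(2π) = 175.23 rpm.

175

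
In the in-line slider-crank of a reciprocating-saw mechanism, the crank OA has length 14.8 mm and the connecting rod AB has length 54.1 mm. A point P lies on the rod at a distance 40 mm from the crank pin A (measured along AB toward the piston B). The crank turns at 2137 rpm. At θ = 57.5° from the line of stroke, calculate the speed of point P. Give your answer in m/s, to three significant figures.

3.14

ω = 223.8 rad/s.  Crank-pin speed |V_A| = rω = 3.312 m/s, perpendicular to OA.
Rod angle: sinφ = −(r/L) sinθ ⇒ φ = -13.340°; ω_rod = −rω cosθ/√(L²−r²sin²θ) = -33.806 rad/s.
V_P = V_A + ω_rod × AP, with AP = 0.04 m along the rod.
Components: V_Px = −rω sinθ − a·ω_rod·sinφ = -3.1053 m/s;  V_Py = rω cosθ + a·ω_rod·cosφ = +0.4638 m/s.
|V_P| = √(V_Px² + V_Py²) = 3.1398 m/s.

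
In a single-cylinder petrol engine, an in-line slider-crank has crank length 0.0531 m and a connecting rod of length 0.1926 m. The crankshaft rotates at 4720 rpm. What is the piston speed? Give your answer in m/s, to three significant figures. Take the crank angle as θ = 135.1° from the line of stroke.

14.8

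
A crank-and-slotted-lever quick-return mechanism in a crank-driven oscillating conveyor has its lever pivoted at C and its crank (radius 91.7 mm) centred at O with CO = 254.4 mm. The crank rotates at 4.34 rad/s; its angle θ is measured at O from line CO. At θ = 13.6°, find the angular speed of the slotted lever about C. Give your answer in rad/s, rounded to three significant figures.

ω = 4.34 rad/s
Crank pin A relative to C: A = (d + r cosθ, r sinθ); lever angle φ = atan2(r sinθ, d + r cosθ).
Differentiating tanφ: φ̇ = rω(d cosθ + r)/(d² + r² + 2dr cosθ).
d² + r² + 2dr cosθ = |CA|² = 0.118477 m²;  d cosθ + r = +0.33897 m.
|ω_lever| = |0.0917·4.34·+0.33897| / 0.118477 = 1.1386 rad/s.

1.14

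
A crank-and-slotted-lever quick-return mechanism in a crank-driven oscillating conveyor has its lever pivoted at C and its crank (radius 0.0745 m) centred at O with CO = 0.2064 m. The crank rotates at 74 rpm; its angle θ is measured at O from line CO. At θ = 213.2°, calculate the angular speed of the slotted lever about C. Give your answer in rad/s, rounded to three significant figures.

2.53

ω = 7.749 rad/s (from 74 rpm).
Crank pin A relative to C: A = (d + r cosθ, r sinθ); lever angle φ = atan2(r sinθ, d + r cosθ).
Differentiating tanφ: φ̇ = rω(d cosθ + r)/(d² + r² + 2dr cosθ).
d² + r² + 2dr cosθ = |CA|² = 0.0224177 m²;  d cosθ + r = -0.098208 m.
|ω_lever| = |0.0745·7.749·-0.098208| / 0.0224177 = 2.5291 rad/s.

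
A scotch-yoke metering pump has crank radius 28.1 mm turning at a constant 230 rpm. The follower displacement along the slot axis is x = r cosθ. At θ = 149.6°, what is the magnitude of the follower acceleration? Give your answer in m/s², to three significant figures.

ω = 24.09 rad/s (from 230 rpm).
x = r cosθ ⇒ ẍ = −rω² cosθ (ω constant).
|a| = rω²|cosθ| = 0.0281·(24.09)²·|cos 149.6°| = 14.06 m/s².

14.1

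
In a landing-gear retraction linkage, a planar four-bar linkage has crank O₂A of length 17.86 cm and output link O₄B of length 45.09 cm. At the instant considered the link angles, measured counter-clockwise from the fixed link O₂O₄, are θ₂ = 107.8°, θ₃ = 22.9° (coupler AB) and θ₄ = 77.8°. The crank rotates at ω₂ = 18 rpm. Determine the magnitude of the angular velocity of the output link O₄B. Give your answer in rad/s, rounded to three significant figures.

0.909

ω₂ = 1.885 rad/s (from 18 rpm).
Differentiating the loop-closure r₂e^{iθ₂}+r₃e^{iθ₃}=r₁+r₄e^{iθ₄} gives r₂ω₂e^{iθ₂}+r₃ω₃e^{iθ₃}=r₄ω₄e^{iθ₄}.
Eliminating the other unknown: ω₄ = r₂ω₂ sin(θ₂−θ₃) / [r₄ sin(θ₄−θ₃)].
Numerator sine = +0.99604; denominator sine = +0.81815.
Result = 0.1786·1.885·(+0.99604) / (0.4509·(+0.81815)) = +0.90896 rad/s; magnitude 0.90896 rad/s.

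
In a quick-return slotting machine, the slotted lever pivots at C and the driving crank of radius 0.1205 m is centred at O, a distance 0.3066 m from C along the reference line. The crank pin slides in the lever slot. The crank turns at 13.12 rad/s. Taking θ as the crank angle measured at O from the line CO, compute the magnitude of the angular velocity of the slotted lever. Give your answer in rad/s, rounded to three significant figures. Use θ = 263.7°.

1.37

ω = 13.12 rad/s
Crank pin A relative to C: A = (d + r cosθ, r sinθ); lever angle φ = atan2(r sinθ, d + r cosθ).
Differentiating tanφ: φ̇ = rω(d cosθ + r)/(d² + r² + 2dr cosθ).
d² + r² + 2dr cosθ = |CA|² = 0.100415 m²;  d cosθ + r = +0.086855 m.
|ω_lever| = |0.1205·13.12·+0.086855| / 0.100415 = 1.3675 rad/s.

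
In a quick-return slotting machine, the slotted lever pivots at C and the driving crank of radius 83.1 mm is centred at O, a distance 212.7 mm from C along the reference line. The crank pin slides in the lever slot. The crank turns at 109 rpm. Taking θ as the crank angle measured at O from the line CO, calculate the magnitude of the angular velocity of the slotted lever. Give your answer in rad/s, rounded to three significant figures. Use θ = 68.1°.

ω = 11.41 rad/s (from 109 rpm).
Crank pin A relative to C: A = (d + r cosθ, r sinθ); lever angle φ = atan2(r sinθ, d + r cosθ).
Differentiating tanφ: φ̇ = rω(d cosθ + r)/(d² + r² + 2dr cosθ).
d² + r² + 2dr cosθ = |CA|² = 0.0653323 m²;  d cosθ + r = +0.16243 m.
|ω_lever| = |0.0831·11.41·+0.16243| / 0.0653323 = 2.3583 rad/s.

2.36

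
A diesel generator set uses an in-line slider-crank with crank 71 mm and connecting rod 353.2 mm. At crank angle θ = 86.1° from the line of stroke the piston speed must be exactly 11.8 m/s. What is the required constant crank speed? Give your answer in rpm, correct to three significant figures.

For an in-line slider-crank, |v_piston| = rω|sinθ|·[1 + r cosθ/√(L² − r² sin²θ)].
With r = 0.071 m, L = 0.3532 m, θ = 86.1°: the bracketed kinematic factor |dx/dθ| = 0.071824 m.
ω = v/|dx/dθ| = 11.8/0.071824 = 164.29 rad/s.
N = 60ω/(2π) = 1568.9 rpm.

1570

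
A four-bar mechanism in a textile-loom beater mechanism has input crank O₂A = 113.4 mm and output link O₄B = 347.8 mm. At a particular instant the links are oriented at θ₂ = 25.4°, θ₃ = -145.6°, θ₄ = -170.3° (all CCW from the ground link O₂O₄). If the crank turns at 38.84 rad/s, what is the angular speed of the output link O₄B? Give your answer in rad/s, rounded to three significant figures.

ω₂ = 38.84 rad/s
Differentiating the loop-closure r₂e^{iθ₂}+r₃e^{iθ₃}=r₁+r₄e^{iθ₄} gives r₂ω₂e^{iθ₂}+r₃ω₃e^{iθ₃}=r₄ω₄e^{iθ₄}.
Eliminating the other unknown: ω₄ = r₂ω₂ sin(θ₂−θ₃) / [r₄ sin(θ₄−θ₃)].
Numerator sine = +0.15643; denominator sine = -0.41787.
Result = 0.1134·38.84·(+0.15643) / (0.3478·(-0.41787)) = -4.7409 rad/s; magnitude 4.7409 rad/s.

4.74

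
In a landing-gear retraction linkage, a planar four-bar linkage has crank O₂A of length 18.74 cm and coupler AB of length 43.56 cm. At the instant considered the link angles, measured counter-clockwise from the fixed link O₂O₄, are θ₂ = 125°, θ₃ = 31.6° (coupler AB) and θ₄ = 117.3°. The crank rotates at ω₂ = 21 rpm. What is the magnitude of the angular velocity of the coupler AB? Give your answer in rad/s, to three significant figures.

ω₂ = 2.199 rad/s (from 21 rpm).
Differentiating the loop-closure r₂e^{iθ₂}+r₃e^{iθ₃}=r₁+r₄e^{iθ₄} gives r₂ω₂e^{iθ₂}+r₃ω₃e^{iθ₃}=r₄ω₄e^{iθ₄}.
Eliminating the other unknown: ω₃ = r₂ω₂ sin(θ₄−θ₂) / [r₃ sin(θ₃−θ₄)].
Numerator sine = -0.13399; denominator sine = -0.99719.
Result = 0.1874·2.199·(-0.13399) / (0.4356·(-0.99719)) = +0.12712 rad/s; magnitude 0.12712 rad/s.

0.127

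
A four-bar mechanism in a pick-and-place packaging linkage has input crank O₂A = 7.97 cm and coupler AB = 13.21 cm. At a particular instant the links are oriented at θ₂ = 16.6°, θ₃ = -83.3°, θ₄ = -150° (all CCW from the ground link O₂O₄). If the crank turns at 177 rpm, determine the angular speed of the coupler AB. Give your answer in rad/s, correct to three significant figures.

2.82

ω₂ = 18.54 rad/s (from 177 rpm).
Differentiating the loop-closure r₂e^{iθ₂}+r₃e^{iθ₃}=r₁+r₄e^{iθ₄} gives r₂ω₂e^{iθ₂}+r₃ω₃e^{iθ₃}=r₄ω₄e^{iθ₄}.
Eliminating the other unknown: ω₃ = r₂ω₂ sin(θ₄−θ₂) / [r₃ sin(θ₃−θ₄)].
Numerator sine = -0.23175; denominator sine = +0.91845.
Result = 0.0797·18.54·(-0.23175) / (0.1321·(+0.91845)) = -2.8218 rad/s; magnitude 2.8218 rad/s.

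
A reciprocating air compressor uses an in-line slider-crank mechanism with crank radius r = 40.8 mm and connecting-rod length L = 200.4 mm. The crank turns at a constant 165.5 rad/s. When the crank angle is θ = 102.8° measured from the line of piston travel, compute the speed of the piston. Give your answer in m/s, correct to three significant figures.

ω = 165.5 rad/s
For an in-line slider-crank, x = r cosθ + √(L² − r² sin²θ), so v = −rω sinθ·[1 + r cosθ/√(L² − r² sin²θ)].
With r = 0.0408 m, L = 0.2004 m, θ = 102.8°: √(L² − r² sin²θ) = 0.19641 m.
v = −0.0408·165.5·0.97515·[1 + 0.0408·-0.22155/0.19641] = -6.2816 m/s.
|v| = 6.2816 m/s.

6.28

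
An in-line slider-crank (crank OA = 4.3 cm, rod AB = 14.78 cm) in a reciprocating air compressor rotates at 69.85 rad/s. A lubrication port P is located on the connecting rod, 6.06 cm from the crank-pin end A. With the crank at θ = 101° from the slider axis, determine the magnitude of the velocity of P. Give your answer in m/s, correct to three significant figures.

ω = 69.85 rad/s.  Crank-pin speed |V_A| = rω = 3.0035 m/s, perpendicular to OA.
Rod angle: sinφ = −(r/L) sinθ ⇒ φ = -16.594°; ω_rod = −rω cosθ/√(L²−r²sin²θ) = +4.0461 rad/s.
V_P = V_A + ω_rod × AP, with AP = 0.0606 m along the rod.
Components: V_Px = −rω sinθ − a·ω_rod·sinφ = -2.8783 m/s;  V_Py = rω cosθ + a·ω_rod·cosφ = -0.33812 m/s.
|V_P| = √(V_Px² + V_Py²) = 2.8981 m/s.

2.90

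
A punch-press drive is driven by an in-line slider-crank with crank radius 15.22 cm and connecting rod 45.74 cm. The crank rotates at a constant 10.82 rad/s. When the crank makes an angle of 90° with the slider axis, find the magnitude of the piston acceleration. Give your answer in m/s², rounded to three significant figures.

6.29

ω = 10.82 rad/s
x(θ) = r cosθ + √(L² − r² sin²θ); with ω constant, a = ω²·d²x/dθ².
d²x/dθ² = −r cosθ − r²(cos2θ)/√u − r⁴ sin²2θ/(4u^{3/2}),  u = L² − r² sin²θ = 0.18605 m².
Substituting r = 0.1522 m, L = 0.4574 m, θ = 90°: d²x/dθ² = +0.053705 m.
a = ω²·d²x/dθ² = (10.82)²·(+0.053705) = +6.2874 m/s²;  |a| = 6.2874 m/s².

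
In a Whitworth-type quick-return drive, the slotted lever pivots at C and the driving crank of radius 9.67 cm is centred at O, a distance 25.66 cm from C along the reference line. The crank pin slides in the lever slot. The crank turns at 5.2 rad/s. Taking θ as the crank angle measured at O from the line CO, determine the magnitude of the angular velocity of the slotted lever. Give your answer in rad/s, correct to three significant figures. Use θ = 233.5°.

ω = 5.2 rad/s
Crank pin A relative to C: A = (d + r cosθ, r sinθ); lever angle φ = atan2(r sinθ, d + r cosθ).
Differentiating tanφ: φ̇ = rω(d cosθ + r)/(d² + r² + 2dr cosθ).
d² + r² + 2dr cosθ = |CA|² = 0.0456755 m²;  d cosθ + r = -0.055932 m.
|ω_lever| = |0.0967·5.2·-0.055932| / 0.0456755 = 0.61575 rad/s.

0.616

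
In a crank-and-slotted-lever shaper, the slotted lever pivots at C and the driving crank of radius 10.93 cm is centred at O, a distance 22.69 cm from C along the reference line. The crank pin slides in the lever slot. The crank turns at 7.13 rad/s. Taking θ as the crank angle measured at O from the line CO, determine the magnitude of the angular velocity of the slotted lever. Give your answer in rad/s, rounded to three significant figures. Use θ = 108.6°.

0.604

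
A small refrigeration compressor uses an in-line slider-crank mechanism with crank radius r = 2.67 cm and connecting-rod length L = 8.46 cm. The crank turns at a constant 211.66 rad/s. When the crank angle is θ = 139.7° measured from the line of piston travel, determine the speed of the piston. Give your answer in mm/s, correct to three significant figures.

2760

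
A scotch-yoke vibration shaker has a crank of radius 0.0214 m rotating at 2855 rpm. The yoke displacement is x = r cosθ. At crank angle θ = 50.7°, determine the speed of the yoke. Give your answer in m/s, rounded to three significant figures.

4.95

ω = 299 rad/s (from 2855 rpm).
x = r cosθ ⇒ ẋ = −rω sinθ.
|v| = rω|sinθ| = 0.0214·299·|sin 50.7°| = 4.9511 m/s.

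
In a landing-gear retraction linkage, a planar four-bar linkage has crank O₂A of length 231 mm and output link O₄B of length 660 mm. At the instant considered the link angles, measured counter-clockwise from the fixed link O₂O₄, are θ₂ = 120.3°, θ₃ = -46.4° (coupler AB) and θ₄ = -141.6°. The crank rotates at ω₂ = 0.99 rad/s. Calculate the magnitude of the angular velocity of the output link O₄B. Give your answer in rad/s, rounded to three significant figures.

ω₂ = 0.99 rad/s
Differentiating the loop-closure r₂e^{iθ₂}+r₃e^{iθ₃}=r₁+r₄e^{iθ₄} gives r₂ω₂e^{iθ₂}+r₃ω₃e^{iθ₃}=r₄ω₄e^{iθ₄}.
Eliminating the other unknown: ω₄ = r₂ω₂ sin(θ₂−θ₃) / [r₄ sin(θ₄−θ₃)].
Numerator sine = +0.23005; denominator sine = -0.99588.
Result = 0.231·0.99·(+0.23005) / (0.66·(-0.99588)) = -0.080042 rad/s; magnitude 0.080042 rad/s.

0.0800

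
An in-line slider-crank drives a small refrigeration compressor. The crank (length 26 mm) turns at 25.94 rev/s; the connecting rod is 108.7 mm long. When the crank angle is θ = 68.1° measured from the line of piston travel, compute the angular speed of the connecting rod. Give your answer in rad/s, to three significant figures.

ω = 163 rad/s (converted from 25.94 rev/s).
The rod makes angle φ with the slider axis where L sinφ = r sinθ; differentiating, L cosφ·φ̇ = r ω cosθ.
L cosφ = √(L² − r² sin²θ) = 0.10599 m.
|ω_rod| = r ω |cosθ| / √(L² − r² sin²θ) = 0.026·163·0.37299/0.10599 = 14.913 rad/s.

14.9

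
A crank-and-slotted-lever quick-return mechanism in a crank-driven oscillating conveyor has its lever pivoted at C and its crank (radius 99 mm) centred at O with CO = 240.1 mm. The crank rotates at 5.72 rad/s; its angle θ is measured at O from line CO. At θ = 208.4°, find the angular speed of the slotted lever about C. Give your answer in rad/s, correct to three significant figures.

2.48

ω = 5.72 rad/s
Crank pin A relative to C: A = (d + r cosθ, r sinθ); lever angle φ = atan2(r sinθ, d + r cosθ).
Differentiating tanφ: φ̇ = rω(d cosθ + r)/(d² + r² + 2dr cosθ).
d² + r² + 2dr cosθ = |CA|² = 0.0256307 m²;  d cosθ + r = -0.1122 m.
|ω_lever| = |0.099·5.72·-0.1122| / 0.0256307 = 2.479 rad/s.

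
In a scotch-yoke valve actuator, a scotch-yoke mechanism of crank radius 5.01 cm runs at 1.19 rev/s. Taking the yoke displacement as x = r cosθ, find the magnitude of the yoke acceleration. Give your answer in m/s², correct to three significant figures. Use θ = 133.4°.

1.92

ω = 7.477 rad/s (from 1.19 rev/s).
x = r cosθ ⇒ ẍ = −rω² cosθ (ω constant).
|a| = rω²|cosθ| = 0.0501·(7.477)²·|cos 133.4°| = 1.9244 m/s².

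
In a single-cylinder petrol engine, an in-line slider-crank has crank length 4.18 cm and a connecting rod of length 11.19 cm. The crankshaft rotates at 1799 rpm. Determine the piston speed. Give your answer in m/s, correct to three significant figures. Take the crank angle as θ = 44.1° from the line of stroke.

7.00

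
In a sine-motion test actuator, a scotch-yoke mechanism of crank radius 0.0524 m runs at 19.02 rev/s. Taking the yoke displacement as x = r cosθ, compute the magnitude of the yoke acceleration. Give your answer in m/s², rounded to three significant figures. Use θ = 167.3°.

730

ω = 119.5 rad/s (from 19.02 rev/s).
x = r cosθ ⇒ ẍ = −rω² cosθ (ω constant).
|a| = rω²|cosθ| = 0.0524·(119.5)²·|cos 167.3°| = 730.05 m/s².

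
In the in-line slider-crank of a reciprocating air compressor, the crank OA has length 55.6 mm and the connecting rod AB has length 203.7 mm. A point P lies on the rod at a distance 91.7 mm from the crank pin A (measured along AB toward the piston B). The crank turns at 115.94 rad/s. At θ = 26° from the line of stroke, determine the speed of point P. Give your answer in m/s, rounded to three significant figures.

4.47

ω = 115.9 rad/s.  Crank-pin speed |V_A| = rω = 6.4463 m/s, perpendicular to OA.
Rod angle: sinφ = −(r/L) sinθ ⇒ φ = -6.872°; ω_rod = −rω cosθ/√(L²−r²sin²θ) = -28.649 rad/s.
V_P = V_A + ω_rod × AP, with AP = 0.0917 m along the rod.
Components: V_Px = −rω sinθ − a·ω_rod·sinφ = -3.1402 m/s;  V_Py = rω cosθ + a·ω_rod·cosφ = +3.1856 m/s.
|V_P| = √(V_Px² + V_Py²) = 4.4732 m/s.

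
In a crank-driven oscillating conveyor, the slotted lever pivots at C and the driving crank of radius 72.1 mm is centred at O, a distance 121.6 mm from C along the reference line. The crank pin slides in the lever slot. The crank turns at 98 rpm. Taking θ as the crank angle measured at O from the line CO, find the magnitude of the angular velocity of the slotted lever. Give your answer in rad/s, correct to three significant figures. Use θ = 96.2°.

2.41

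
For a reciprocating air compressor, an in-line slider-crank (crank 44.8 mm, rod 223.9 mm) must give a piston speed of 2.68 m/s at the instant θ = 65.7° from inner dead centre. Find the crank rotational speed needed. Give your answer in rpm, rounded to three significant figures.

578

For an in-line slider-crank, |v_piston| = rω|sinθ|·[1 + r cosθ/√(L² − r² sin²θ)].
With r = 0.0448 m, L = 0.2239 m, θ = 65.7°: the bracketed kinematic factor |dx/dθ| = 0.04425 m.
ω = v/|dx/dθ| = 2.68/0.04425 = 60.565 rad/s.
N = 60ω/(2π) = 578.35 rpm.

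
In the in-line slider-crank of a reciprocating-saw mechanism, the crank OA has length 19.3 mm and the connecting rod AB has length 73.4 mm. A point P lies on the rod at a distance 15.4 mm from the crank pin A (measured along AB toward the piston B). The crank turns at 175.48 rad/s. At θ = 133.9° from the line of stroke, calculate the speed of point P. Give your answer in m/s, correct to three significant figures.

ω = 175.5 rad/s.  Crank-pin speed |V_A| = rω = 3.3868 m/s, perpendicular to OA.
Rod angle: sinφ = −(r/L) sinθ ⇒ φ = -10.921°; ω_rod = −rω cosθ/√(L²−r²sin²θ) = +32.585 rad/s.
V_P = V_A + ω_rod × AP, with AP = 0.0154 m along the rod.
Components: V_Px = −rω sinθ − a·ω_rod·sinφ = -2.3453 m/s;  V_Py = rω cosθ + a·ω_rod·cosφ = -1.8557 m/s.
|V_P| = √(V_Px² + V_Py²) = 2.9906 m/s.

2.99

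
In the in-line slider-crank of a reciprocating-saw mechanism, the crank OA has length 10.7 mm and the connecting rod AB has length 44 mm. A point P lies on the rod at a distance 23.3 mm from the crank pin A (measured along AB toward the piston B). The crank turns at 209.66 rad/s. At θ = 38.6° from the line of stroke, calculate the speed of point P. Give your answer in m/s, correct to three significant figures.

ω = 209.7 rad/s.  Crank-pin speed |V_A| = rω = 2.2434 m/s, perpendicular to OA.
Rod angle: sinφ = −(r/L) sinθ ⇒ φ = -8.726°; ω_rod = −rω cosθ/√(L²−r²sin²θ) = -40.313 rad/s.
V_P = V_A + ω_rod × AP, with AP = 0.0233 m along the rod.
Components: V_Px = −rω sinθ − a·ω_rod·sinφ = -1.5421 m/s;  V_Py = rω cosθ + a·ω_rod·cosφ = +0.82482 m/s.
|V_P| = √(V_Px² + V_Py²) = 1.7488 m/s.

1.75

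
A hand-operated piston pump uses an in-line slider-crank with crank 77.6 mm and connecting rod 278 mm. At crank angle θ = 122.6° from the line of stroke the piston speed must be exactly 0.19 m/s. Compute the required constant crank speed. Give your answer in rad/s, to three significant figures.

For an in-line slider-crank, |v_piston| = rω|sinθ|·[1 + r cosθ/√(L² − r² sin²θ)].
With r = 0.0776 m, L = 0.278 m, θ = 122.6°: the bracketed kinematic factor |dx/dθ| = 0.055259 m.
ω = v/|dx/dθ| = 0.19/0.055259 = 3.4384 rad/s.

3.44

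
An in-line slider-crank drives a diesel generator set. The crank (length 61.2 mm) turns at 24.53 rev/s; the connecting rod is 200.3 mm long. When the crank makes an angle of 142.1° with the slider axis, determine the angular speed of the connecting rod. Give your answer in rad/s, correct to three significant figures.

ω = 154.1 rad/s (converted from 24.53 rev/s).
The rod makes angle φ with the slider axis where L sinφ = r sinθ; differentiating, L cosφ·φ̇ = r ω cosθ.
L cosφ = √(L² − r² sin²θ) = 0.19674 m.
|ω_rod| = r ω |cosθ| / √(L² − r² sin²θ) = 0.0612·154.1·0.78908/0.19674 = 37.832 rad/s.

37.8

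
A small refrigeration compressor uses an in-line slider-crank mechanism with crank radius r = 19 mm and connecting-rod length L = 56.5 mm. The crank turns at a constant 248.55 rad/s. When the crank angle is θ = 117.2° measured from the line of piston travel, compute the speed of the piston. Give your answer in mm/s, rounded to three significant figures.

ω = 248.6 rad/s
For an in-line slider-crank, x = r cosθ + √(L² − r² sin²θ), so v = −rω sinθ·[1 + r cosθ/√(L² − r² sin²θ)].
With r = 0.019 m, L = 0.0565 m, θ = 117.2°: √(L² − r² sin²θ) = 0.053914 m.
v = −0.019·248.6·0.88942·[1 + 0.019·-0.45710/0.053914] = -3.5236 m/s.
|v| = 3.5236 m/s = 3523.6 mm/s.

3520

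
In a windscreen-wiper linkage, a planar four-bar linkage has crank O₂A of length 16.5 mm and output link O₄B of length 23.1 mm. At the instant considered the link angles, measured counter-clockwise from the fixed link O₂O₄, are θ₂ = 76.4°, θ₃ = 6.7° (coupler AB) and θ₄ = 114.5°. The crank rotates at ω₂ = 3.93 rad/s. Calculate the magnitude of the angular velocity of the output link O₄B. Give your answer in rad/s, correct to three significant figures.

ω₂ = 3.93 rad/s
Differentiating the loop-closure r₂e^{iθ₂}+r₃e^{iθ₃}=r₁+r₄e^{iθ₄} gives r₂ω₂e^{iθ₂}+r₃ω₃e^{iθ₃}=r₄ω₄e^{iθ₄}.
Eliminating the other unknown: ω₄ = r₂ω₂ sin(θ₂−θ₃) / [r₄ sin(θ₄−θ₃)].
Numerator sine = +0.93789; denominator sine = +0.95213.
Result = 0.0165·3.93·(+0.93789) / (0.0231·(+0.95213)) = +2.7652 rad/s; magnitude 2.7652 rad/s.

2.77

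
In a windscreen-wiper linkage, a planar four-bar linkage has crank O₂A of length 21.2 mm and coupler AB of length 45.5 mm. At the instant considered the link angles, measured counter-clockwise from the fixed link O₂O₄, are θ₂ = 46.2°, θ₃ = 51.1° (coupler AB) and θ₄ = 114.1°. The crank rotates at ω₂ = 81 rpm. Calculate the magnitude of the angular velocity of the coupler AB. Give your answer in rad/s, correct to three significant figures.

ω₂ = 8.482 rad/s (from 81 rpm).
Differentiating the loop-closure r₂e^{iθ₂}+r₃e^{iθ₃}=r₁+r₄e^{iθ₄} gives r₂ω₂e^{iθ₂}+r₃ω₃e^{iθ₃}=r₄ω₄e^{iθ₄}.
Eliminating the other unknown: ω₃ = r₂ω₂ sin(θ₄−θ₂) / [r₃ sin(θ₃−θ₄)].
Numerator sine = +0.92653; denominator sine = -0.89101.
Result = 0.0212·8.482·(+0.92653) / (0.0455·(-0.89101)) = -4.1098 rad/s; magnitude 4.1098 rad/s.

4.11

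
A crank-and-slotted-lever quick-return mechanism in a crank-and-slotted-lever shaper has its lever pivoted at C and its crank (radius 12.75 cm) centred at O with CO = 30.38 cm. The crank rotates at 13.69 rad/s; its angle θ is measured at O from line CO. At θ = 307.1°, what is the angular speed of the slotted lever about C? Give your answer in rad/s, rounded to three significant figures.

ω = 13.69 rad/s
Crank pin A relative to C: A = (d + r cosθ, r sinθ); lever angle φ = atan2(r sinθ, d + r cosθ).
Differentiating tanφ: φ̇ = rω(d cosθ + r)/(d² + r² + 2dr cosθ).
d² + r² + 2dr cosθ = |CA|² = 0.155281 m²;  d cosθ + r = +0.31075 m.
|ω_lever| = |0.1275·13.69·+0.31075| / 0.155281 = 3.4931 rad/s.

3.49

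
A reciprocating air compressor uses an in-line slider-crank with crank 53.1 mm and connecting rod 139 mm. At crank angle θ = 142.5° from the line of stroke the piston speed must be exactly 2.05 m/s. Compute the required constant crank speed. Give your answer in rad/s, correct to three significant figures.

92.1

For an in-line slider-crank, |v_piston| = rω|sinθ|·[1 + r cosθ/√(L² − r² sin²θ)].
With r = 0.0531 m, L = 0.139 m, θ = 142.5°: the bracketed kinematic factor |dx/dθ| = 0.022252 m.
ω = v/|dx/dθ| = 2.05/0.022252 = 92.126 rad/s.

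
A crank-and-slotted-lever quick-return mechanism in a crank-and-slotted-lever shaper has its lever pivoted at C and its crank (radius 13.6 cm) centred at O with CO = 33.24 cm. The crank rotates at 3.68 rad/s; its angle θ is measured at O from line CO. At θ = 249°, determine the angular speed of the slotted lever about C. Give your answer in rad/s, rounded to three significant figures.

ω = 3.68 rad/s
Crank pin A relative to C: A = (d + r cosθ, r sinθ); lever angle φ = atan2(r sinθ, d + r cosθ).
Differentiating tanφ: φ̇ = rω(d cosθ + r)/(d² + r² + 2dr cosθ).
d² + r² + 2dr cosθ = |CA|² = 0.0965847 m²;  d cosθ + r = +0.016878 m.
|ω_lever| = |0.136·3.68·+0.016878| / 0.0965847 = 0.087461 rad/s.

0.0875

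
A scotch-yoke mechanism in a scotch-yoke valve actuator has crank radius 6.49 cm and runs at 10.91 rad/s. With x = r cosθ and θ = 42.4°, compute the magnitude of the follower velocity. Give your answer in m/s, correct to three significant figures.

0.477

ω = 10.91 rad/s
x = r cosθ ⇒ ẋ = −rω sinθ.
|v| = rω|sinθ| = 0.0649·10.91·|sin 42.4°| = 0.47745 m/s.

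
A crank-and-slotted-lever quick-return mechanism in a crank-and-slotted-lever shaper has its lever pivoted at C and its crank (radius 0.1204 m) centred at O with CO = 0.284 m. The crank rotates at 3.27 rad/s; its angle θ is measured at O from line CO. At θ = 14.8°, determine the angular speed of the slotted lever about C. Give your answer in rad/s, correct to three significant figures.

0.964

ω = 3.27 rad/s
Crank pin A relative to C: A = (d + r cosθ, r sinθ); lever angle φ = atan2(r sinθ, d + r cosθ).
Differentiating tanφ: φ̇ = rω(d cosθ + r)/(d² + r² + 2dr cosθ).
d² + r² + 2dr cosθ = |CA|² = 0.161271 m²;  d cosθ + r = +0.39498 m.
|ω_lever| = |0.1204·3.27·+0.39498| / 0.161271 = 0.96426 rad/s.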